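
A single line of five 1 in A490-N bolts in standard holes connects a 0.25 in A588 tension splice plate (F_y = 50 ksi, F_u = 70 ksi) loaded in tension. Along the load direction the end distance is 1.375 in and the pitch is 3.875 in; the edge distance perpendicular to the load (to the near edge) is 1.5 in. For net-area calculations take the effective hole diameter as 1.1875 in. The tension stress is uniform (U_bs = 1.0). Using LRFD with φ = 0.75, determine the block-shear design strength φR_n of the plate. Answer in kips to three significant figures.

103 kips

Shear plane L_v = 1.375 + 4·3.875 = 16.88 in; A_gv = 16.88 × 0.25 = 4.219 in².
A_nv = (16.88 − 4.5·1.1875) × 0.25 = 2.883 in².
A_nt = (1.5 − 0.5·1.1875) × 0.25 = 0.2266 in².
0.6 F_u A_nv = 121.1 kips; 0.6 F_y A_gv = 126.6 kips → shear rupture governs the shear term.
R_n = 121.1 + 1.0 × 70 × 0.2266 = 136.9 kips.
Design strength φR_n = 0.75 × 136.9 = 103 kips.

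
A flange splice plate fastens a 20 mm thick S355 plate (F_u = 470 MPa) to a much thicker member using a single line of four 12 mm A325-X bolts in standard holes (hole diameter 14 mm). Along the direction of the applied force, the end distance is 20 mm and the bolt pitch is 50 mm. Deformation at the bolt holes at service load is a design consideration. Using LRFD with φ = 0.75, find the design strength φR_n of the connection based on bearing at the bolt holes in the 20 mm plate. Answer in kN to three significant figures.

Per bolt r_n = 1.2 l_c t F_u ≤ 2.4 d t F_u; upper limit = 2.4 × 12 × 20 × 470 / 1000 = 270.7 kN.
Edge bolt: l_c = 20 − 14/2 = 13 mm → 1.2 × 13 × 20 × 470 / 1000 = 146.6 → r_n = 146.6 kN.
Interior bolts: l_c = 50 − 14 = 36 mm → 1.2 × 36 × 20 × 470 / 1000 = 406.1 → r_n = 270.7 kN.
R_n = 1 × 146.6 + 3 × 270.7 = 958.8 kN.
Design strength φR_n = 0.75 × 958.8 = 719 kN.

719 kN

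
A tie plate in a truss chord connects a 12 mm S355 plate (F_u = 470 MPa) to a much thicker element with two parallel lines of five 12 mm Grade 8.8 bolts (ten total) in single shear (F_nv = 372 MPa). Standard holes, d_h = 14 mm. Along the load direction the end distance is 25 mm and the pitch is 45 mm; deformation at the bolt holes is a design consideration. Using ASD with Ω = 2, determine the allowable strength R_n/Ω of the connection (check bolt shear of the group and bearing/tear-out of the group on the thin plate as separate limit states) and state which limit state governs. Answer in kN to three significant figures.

Bolt shear: A_b = π·12²/4 = 113.1 mm²; R_n = 372 × 113.1 × 10 × 1 / 1000 = 420.7 kN → 420.7 / 2 = 210 kN.
Bearing (1.2 l_c t F_u ≤ 2.4 d t F_u): upper limit = 2.4·12·12·470 / 1000 = 162.4 kN.
  Edge l_c = 25 − 14/2 = 18 → r_n = 121.8 kN; interior l_c = 45 − 14 = 31 → r_n = 162.4 kN.
  R_n,bearing = 2·121.8 + 8·162.4 = 1543 kN → 1543 / 2 = 772 kN.
Bolt shear governs: 210 kN.

210 kN (bolt shear governs)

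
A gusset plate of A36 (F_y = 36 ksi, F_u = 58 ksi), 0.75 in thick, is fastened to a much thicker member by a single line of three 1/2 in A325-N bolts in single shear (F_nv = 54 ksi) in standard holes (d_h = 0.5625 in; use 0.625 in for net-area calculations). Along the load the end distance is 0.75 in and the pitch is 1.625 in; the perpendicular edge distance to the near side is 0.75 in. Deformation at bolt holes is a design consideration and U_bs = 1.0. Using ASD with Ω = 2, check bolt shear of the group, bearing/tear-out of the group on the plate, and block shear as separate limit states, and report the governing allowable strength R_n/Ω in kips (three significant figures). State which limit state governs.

15.9 kips (bolt shear governs)

Bolt shear: A_b = π·0.5²/4 = 0.1963 in²; R_n = 54 × 0.1963 × 3 × 1 = 31.81 kips → 31.81 / 2 = 15.9 kips.
Bearing: edge l_c = 0.4688, r_n = 24.47 kips; interior l_c = 1.062, r_n = 52.2 kips; R_n = 24.47 + 2·52.2 = 128.9 kips → 64.4 kips.
Block shear: A_gv = 3, A_nv = 1.828, A_nt = 0.3281 in²; R_n = min(0.6F_uA_nv, 0.6F_yA_gv) + U_bs·F_u·A_nt = 82.65 kips → 41.3 kips.
Bolt shear governs: 15.9 kips.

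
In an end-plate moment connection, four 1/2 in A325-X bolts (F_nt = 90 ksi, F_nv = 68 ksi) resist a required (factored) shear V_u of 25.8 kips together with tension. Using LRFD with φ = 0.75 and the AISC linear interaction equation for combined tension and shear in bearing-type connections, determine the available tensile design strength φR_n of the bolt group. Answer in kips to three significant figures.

A_b = π·0.5²/4 = 0.1963 in²; f_rv = 25.8 / (4 × 0.1963) = 32.85 ksi.
F'_nt = 1.3 F_nt − (F_nt / φF_nv) f_rv = 1.3·90 − (90/(0.75·68))·32.85 = 59.03 ksi, capped at F_nt → F'_nt = 59.03 ksi.
R_n = F'_nt · A_b · n = 59.03 × 0.1963 × 4 = 46.36 kips.
Design strength φR_n = 0.75 × 46.36 = 34.8 kips.

34.8 kips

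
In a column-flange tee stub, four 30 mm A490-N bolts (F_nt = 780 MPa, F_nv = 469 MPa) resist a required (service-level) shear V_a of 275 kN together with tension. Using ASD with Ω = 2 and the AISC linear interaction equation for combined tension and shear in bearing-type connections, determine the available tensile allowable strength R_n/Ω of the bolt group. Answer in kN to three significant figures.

A_b = π·30²/4 = 706.9 mm²; f_rv = 275 × 1000 / (4 × 706.9) = 97.26 MPa.
F'_nt = 1.3 F_nt − (Ω F_nt / F_nv) f_rv = 1.3·780 − (2·780/469)·97.26 = 690.5 MPa, capped at F_nt → F'_nt = 690.5 MPa.
R_n = F'_nt · A_b · n = 690.5 × 706.9 × 4 / 1000 = 1952 kN.
Allowable strength R_n/Ω = 1952 / 2 = 976 kN.

976 kN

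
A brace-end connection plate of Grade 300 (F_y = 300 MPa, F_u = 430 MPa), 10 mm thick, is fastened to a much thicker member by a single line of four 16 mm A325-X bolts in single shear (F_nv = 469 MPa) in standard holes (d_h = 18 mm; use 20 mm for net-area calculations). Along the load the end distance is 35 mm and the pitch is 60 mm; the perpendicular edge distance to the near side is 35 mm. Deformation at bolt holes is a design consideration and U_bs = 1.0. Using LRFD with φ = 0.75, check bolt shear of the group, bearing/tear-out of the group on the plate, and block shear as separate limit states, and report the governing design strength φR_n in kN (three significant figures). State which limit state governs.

283 kN (bolt shear governs)

Bolt shear: A_b = π·16²/4 = 201.1 mm²; R_n = 469 × 201.1 × 4 × 1 / 1000 = 377.2 kN → 0.75 × 377.2 = 283 kN.
Bearing: edge l_c = 26, r_n = 134.2 kN; interior l_c = 42, r_n = 165.1 kN; R_n = 134.2 + 3·165.1 = 629.5 kN → 472 kN.
Block shear: A_gv = 2150, A_nv = 1450, A_nt = 250 mm²; R_n = min(0.6F_uA_nv, 0.6F_yA_gv) + U_bs·F_u·A_nt = 481.6 kN → 361 kN.
Bolt shear governs: 283 kN.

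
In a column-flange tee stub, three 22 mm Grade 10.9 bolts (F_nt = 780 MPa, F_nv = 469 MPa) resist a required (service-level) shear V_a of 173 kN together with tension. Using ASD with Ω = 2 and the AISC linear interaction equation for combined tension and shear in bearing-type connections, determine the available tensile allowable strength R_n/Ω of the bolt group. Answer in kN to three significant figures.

A_b = π·22²/4 = 380.1 mm²; f_rv = 173 × 1000 / (3 × 380.1) = 151.7 MPa.
F'_nt = 1.3 F_nt − (Ω F_nt / F_nv) f_rv = 1.3·780 − (2·780/469)·151.7 = 509.4 MPa, capped at F_nt → F'_nt = 509.4 MPa.
R_n = F'_nt · A_b · n = 509.4 × 380.1 × 3 / 1000 = 580.9 kN.
Allowable strength R_n/Ω = 580.9 / 2 = 290 kN.

290 kN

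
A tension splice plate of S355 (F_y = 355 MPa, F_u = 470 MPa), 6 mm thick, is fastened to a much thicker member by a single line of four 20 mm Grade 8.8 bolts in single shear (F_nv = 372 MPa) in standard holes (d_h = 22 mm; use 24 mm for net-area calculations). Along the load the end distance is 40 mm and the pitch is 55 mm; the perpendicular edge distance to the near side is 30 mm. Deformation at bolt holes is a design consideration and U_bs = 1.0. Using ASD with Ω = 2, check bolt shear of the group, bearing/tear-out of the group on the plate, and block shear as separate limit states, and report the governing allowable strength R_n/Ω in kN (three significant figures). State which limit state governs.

Bolt shear: A_b = π·20²/4 = 314.2 mm²; R_n = 372 × 314.2 × 4 × 1 / 1000 = 467.5 kN → 467.5 / 2 = 234 kN.
Bearing: edge l_c = 29, r_n = 98.14 kN; interior l_c = 33, r_n = 111.7 kN; R_n = 98.14 + 3·111.7 = 433.2 kN → 217 kN.
Block shear: A_gv = 1230, A_nv = 726, A_nt = 108 mm²; R_n = min(0.6F_uA_nv, 0.6F_yA_gv) + U_bs·F_u·A_nt = 255.5 kN → 128 kN.
Block shear governs: 128 kN.

128 kN (block shear governs)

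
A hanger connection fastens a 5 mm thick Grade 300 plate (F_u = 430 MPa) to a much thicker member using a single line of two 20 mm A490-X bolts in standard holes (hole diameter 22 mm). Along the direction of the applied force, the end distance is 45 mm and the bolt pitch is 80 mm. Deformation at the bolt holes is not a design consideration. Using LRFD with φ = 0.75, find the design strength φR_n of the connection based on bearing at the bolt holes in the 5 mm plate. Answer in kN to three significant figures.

179 kN

Per bolt r_n = 1.5 l_c t F_u ≤ 3.0 d t F_u; upper limit = 3.0 × 20 × 5 × 430 / 1000 = 129 kN.
Edge bolt: l_c = 45 − 22/2 = 34 mm → 1.5 × 34 × 5 × 430 / 1000 = 109.7 → r_n = 109.7 kN.
Interior bolts: l_c = 80 − 22 = 58 mm → 1.5 × 58 × 5 × 430 / 1000 = 187.1 → r_n = 129 kN.
R_n = 1 × 109.7 + 1 × 129 = 238.7 kN.
Design strength φR_n = 0.75 × 238.7 = 179 kN.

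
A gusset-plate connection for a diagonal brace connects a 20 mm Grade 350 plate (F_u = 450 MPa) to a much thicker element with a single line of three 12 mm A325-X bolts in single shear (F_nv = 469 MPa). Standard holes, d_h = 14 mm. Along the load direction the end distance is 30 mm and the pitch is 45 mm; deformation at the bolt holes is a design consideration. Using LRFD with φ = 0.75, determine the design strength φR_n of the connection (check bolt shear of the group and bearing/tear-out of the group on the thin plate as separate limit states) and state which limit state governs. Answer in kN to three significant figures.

Bolt shear: A_b = π·12²/4 = 113.1 mm²; R_n = 469 × 113.1 × 3 × 1 / 1000 = 159.1 kN → 0.75 × 159.1 = 119 kN.
Bearing (1.2 l_c t F_u ≤ 2.4 d t F_u): upper limit = 2.4·12·20·450 / 1000 = 259.2 kN.
  Edge l_c = 30 − 14/2 = 23 → r_n = 248.4 kN; interior l_c = 45 − 14 = 31 → r_n = 259.2 kN.
  R_n,bearing = 1·248.4 + 2·259.2 = 766.8 kN → 0.75 × 766.8 = 575 kN.
Bolt shear governs: 119 kN.

119 kN (bolt shear governs)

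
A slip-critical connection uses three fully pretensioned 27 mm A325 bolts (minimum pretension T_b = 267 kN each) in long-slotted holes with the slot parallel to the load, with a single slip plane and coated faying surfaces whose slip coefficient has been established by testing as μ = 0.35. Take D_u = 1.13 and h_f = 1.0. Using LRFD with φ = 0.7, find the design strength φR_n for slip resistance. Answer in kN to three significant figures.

R_n = μ · D_u · h_f · T_b · n_s · n_b = 0.35 × 1.13 × 1.0 × 267 × 1 × 3 = 316.8 kN.
Design strength φR_n = 0.7 × 316.8 = 222 kN.

222 kN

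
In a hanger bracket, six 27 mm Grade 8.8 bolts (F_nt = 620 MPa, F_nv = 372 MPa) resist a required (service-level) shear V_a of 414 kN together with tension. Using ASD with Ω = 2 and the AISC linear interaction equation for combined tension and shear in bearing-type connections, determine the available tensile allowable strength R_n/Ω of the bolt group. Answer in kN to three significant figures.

A_b = π·27²/4 = 572.6 mm²; f_rv = 414 × 1000 / (6 × 572.6) = 120.5 MPa.
F'_nt = 1.3 F_nt − (Ω F_nt / F_nv) f_rv = 1.3·620 − (2·620/372)·120.5 = 404.3 MPa, capped at F_nt → F'_nt = 404.3 MPa.
R_n = F'_nt · A_b · n = 404.3 × 572.6 × 6 / 1000 = 1389 kN.
Allowable strength R_n/Ω = 1389 / 2 = 694 kN.

694 kN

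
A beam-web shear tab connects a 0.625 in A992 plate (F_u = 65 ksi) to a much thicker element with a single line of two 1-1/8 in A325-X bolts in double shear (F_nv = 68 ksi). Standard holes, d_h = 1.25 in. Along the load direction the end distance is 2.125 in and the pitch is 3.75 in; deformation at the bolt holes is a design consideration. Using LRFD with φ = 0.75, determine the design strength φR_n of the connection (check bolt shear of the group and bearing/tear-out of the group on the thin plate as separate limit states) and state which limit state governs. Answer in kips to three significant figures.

137 kips (bearing governs)

Bolt shear: A_b = π·1.125²/4 = 0.994 in²; R_n = 68 × 0.994 × 2 × 2 = 270.4 kips → 0.75 × 270.4 = 203 kips.
Bearing (1.2 l_c t F_u ≤ 2.4 d t F_u): upper limit = 2.4·1.125·0.625·65 = 109.7 kips.
  Edge l_c = 2.125 − 1.25/2 = 1.5 → r_n = 73.12 kips; interior l_c = 3.75 − 1.25 = 2.5 → r_n = 109.7 kips.
  R_n,bearing = 1·73.12 + 1·109.7 = 182.8 kips → 0.75 × 182.8 = 137 kips.
Bearing governs: 137 kips.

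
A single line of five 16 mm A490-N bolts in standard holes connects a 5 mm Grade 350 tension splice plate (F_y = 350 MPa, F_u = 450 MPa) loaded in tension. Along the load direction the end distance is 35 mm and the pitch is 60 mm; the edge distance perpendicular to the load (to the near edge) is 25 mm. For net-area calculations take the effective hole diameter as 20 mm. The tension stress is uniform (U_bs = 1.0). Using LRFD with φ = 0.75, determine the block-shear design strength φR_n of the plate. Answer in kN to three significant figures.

Shear plane L_v = 35 + 4·60 = 275 mm; A_gv = 275 × 5 = 1375 mm².
A_nv = (275 − 4.5·20) × 5 = 925 mm².
A_nt = (25 − 0.5·20) × 5 = 75 mm².
0.6 F_u A_nv = 249.8 kN; 0.6 F_y A_gv = 288.8 kN → shear rupture governs the shear term.
R_n = 249.8 + 1.0 × 450 × 75 / 1000 = 283.5 kN.
Design strength φR_n = 0.75 × 283.5 = 213 kN.

213 kN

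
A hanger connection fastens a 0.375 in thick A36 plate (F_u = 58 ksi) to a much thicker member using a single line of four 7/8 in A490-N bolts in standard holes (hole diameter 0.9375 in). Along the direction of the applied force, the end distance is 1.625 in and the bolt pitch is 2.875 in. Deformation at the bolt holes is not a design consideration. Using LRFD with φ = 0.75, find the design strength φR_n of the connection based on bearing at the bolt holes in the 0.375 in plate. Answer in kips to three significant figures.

Per bolt r_n = 1.5 l_c t F_u ≤ 3.0 d t F_u; upper limit = 3.0 × 0.875 × 0.375 × 58 = 57.09 kips.
Edge bolt: l_c = 1.625 − 0.9375/2 = 1.156 in → 1.5 × 1.156 × 0.375 × 58 = 37.72 → r_n = 37.72 kips.
Interior bolts: l_c = 2.875 − 0.9375 = 1.938 in → 1.5 × 1.938 × 0.375 × 58 = 63.21 → r_n = 57.09 kips.
R_n = 1 × 37.72 + 3 × 57.09 = 209 kips.
Design strength φR_n = 0.75 × 209 = 157 kips.

157 kips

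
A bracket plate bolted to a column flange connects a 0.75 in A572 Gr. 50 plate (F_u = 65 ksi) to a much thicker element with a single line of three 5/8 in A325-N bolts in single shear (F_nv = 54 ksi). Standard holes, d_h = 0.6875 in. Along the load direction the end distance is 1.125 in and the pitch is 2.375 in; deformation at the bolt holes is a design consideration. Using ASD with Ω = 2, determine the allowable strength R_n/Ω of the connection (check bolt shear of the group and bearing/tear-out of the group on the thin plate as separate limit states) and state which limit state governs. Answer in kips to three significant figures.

24.9 kips (bolt shear governs)

Bolt shear: A_b = π·0.625²/4 = 0.3068 in²; R_n = 54 × 0.3068 × 3 × 1 = 49.7 kips → 49.7 / 2 = 24.9 kips.
Bearing (1.2 l_c t F_u ≤ 2.4 d t F_u): upper limit = 2.4·0.625·0.75·65 = 73.12 kips.
  Edge l_c = 1.125 − 0.6875/2 = 0.7812 → r_n = 45.7 kips; interior l_c = 2.375 − 0.6875 = 1.688 → r_n = 73.12 kips.
  R_n,bearing = 1·45.7 + 2·73.12 = 192 kips → 192 / 2 = 96 kips.
Bolt shear governs: 24.9 kips.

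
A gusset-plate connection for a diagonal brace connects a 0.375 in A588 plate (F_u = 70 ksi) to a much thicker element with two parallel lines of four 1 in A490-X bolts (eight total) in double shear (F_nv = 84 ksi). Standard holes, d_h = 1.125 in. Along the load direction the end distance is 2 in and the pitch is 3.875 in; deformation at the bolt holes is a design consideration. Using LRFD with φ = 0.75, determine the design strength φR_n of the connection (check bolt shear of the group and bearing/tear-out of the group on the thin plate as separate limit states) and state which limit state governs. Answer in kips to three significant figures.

351 kips (bearing governs)

Bolt shear: A_b = π·1²/4 = 0.7854 in²; R_n = 84 × 0.7854 × 8 × 2 = 1056 kips → 0.75 × 1056 = 792 kips.
Bearing (1.2 l_c t F_u ≤ 2.4 d t F_u): upper limit = 2.4·1·0.375·70 = 63 kips.
  Edge l_c = 2 − 1.125/2 = 1.438 → r_n = 45.28 kips; interior l_c = 3.875 − 1.125 = 2.75 → r_n = 63 kips.
  R_n,bearing = 2·45.28 + 6·63 = 468.6 kips → 0.75 × 468.6 = 351 kips.
Bearing governs: 351 kips.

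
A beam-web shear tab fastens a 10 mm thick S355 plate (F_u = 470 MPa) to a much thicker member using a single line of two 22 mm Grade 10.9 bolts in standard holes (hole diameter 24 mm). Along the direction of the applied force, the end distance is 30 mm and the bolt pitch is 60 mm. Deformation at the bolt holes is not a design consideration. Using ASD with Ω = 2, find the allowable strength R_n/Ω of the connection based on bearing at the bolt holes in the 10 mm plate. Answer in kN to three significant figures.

Per bolt r_n = 1.5 l_c t F_u ≤ 3.0 d t F_u; upper limit = 3.0 × 22 × 10 × 470 / 1000 = 310.2 kN.
Edge bolt: l_c = 30 − 24/2 = 18 mm → 1.5 × 18 × 10 × 470 / 1000 = 126.9 → r_n = 126.9 kN.
Interior bolts: l_c = 60 − 24 = 36 mm → 1.5 × 36 × 10 × 470 / 1000 = 253.8 → r_n = 253.8 kN.
R_n = 1 × 126.9 + 1 × 253.8 = 380.7 kN.
Allowable strength R_n/Ω = 380.7 / 2 = 190 kN.

190 kN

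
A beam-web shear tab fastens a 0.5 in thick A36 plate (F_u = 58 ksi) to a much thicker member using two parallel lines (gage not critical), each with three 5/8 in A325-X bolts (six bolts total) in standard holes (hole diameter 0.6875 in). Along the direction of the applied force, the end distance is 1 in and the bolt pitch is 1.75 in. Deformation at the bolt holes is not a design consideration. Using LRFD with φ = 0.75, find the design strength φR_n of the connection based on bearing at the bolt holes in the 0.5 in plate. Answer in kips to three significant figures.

181 kips

Per bolt r_n = 1.5 l_c t F_u ≤ 3.0 d t F_u; upper limit = 3.0 × 0.625 × 0.5 × 58 = 54.38 kips.
Edge bolt: l_c = 1 − 0.6875/2 = 0.6562 in → 1.5 × 0.6562 × 0.5 × 58 = 28.55 → r_n = 28.55 kips.
Interior bolts: l_c = 1.75 − 0.6875 = 1.062 in → 1.5 × 1.062 × 0.5 × 58 = 46.22 → r_n = 46.22 kips.
R_n = 2 × 28.55 + 4 × 46.22 = 242 kips.
Design strength φR_n = 0.75 × 242 = 181 kips.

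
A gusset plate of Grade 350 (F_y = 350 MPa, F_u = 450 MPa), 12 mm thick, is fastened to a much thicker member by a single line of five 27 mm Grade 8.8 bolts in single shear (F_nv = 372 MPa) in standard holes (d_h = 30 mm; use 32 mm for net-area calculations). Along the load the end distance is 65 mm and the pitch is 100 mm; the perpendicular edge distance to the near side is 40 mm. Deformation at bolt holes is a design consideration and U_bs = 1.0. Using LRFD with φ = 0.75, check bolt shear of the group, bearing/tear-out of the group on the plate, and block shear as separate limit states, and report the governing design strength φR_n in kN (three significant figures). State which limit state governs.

Bolt shear: A_b = π·27²/4 = 572.6 mm²; R_n = 372 × 572.6 × 5 × 1 / 1000 = 1065 kN → 0.75 × 1065 = 799 kN.
Bearing: edge l_c = 50, r_n = 324 kN; interior l_c = 70, r_n = 349.9 kN; R_n = 324 + 4·349.9 = 1724 kN → 1290 kN.
Block shear: A_gv = 5580, A_nv = 3852, A_nt = 288 mm²; R_n = min(0.6F_uA_nv, 0.6F_yA_gv) + U_bs·F_u·A_nt = 1170 kN → 877 kN.
Bolt shear governs: 799 kN.

799 kN (bolt shear governs)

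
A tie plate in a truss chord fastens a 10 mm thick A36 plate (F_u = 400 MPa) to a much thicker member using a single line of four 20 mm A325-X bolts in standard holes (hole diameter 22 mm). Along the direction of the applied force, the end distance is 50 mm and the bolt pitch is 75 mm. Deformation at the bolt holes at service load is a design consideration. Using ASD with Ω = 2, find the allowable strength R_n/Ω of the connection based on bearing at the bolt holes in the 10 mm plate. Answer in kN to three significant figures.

Per bolt r_n = 1.2 l_c t F_u ≤ 2.4 d t F_u; upper limit = 2.4 × 20 × 10 × 400 / 1000 = 192 kN.
Edge bolt: l_c = 50 − 22/2 = 39 mm → 1.2 × 39 × 10 × 400 / 1000 = 187.2 → r_n = 187.2 kN.
Interior bolts: l_c = 75 − 22 = 53 mm → 1.2 × 53 × 10 × 400 / 1000 = 254.4 → r_n = 192 kN.
R_n = 1 × 187.2 + 3 × 192 = 763.2 kN.
Allowable strength R_n/Ω = 763.2 / 2 = 382 kN.

382 kN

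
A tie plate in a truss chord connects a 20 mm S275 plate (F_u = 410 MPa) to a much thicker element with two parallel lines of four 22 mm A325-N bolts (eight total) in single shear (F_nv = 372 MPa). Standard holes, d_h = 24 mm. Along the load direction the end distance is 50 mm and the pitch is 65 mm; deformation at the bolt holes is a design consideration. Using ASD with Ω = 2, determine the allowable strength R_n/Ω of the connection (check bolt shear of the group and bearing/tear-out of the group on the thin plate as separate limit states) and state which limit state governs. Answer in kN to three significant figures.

Bolt shear: A_b = π·22²/4 = 380.1 mm²; R_n = 372 × 380.1 × 8 × 1 / 1000 = 1131 kN → 1131 / 2 = 566 kN.
Bearing (1.2 l_c t F_u ≤ 2.4 d t F_u): upper limit = 2.4·22·20·410 / 1000 = 433 kN.
  Edge l_c = 50 − 24/2 = 38 → r_n = 373.9 kN; interior l_c = 65 − 24 = 41 → r_n = 403.4 kN.
  R_n,bearing = 2·373.9 + 6·403.4 = 3168 kN → 3168 / 2 = 1580 kN.
Bolt shear governs: 566 kN.

566 kN (bolt shear governs)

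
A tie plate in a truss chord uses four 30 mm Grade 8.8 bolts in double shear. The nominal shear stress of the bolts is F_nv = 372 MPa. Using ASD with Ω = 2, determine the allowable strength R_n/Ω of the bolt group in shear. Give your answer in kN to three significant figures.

1050 kN

A_b = π × 30² / 4 = 706.9 mm².
R_n = F_nv · A_b · n · n_s = 372 × 706.9 × 4 × 2 / 1000 = 2104 kN.
Allowable strength R_n/Ω = 2104 / 2 = 1050 kN.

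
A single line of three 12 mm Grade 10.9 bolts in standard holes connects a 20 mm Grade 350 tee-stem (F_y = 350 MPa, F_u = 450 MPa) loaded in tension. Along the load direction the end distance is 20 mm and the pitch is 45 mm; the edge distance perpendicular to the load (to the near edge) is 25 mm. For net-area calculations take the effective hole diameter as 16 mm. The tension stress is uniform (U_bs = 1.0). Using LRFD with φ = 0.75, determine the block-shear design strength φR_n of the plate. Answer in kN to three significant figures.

Shear plane L_v = 20 + 2·45 = 110 mm; A_gv = 110 × 20 = 2200 mm².
A_nv = (110 − 2.5·16) × 20 = 1400 mm².
A_nt = (25 − 0.5·16) × 20 = 340 mm².
0.6 F_u A_nv = 378 kN; 0.6 F_y A_gv = 462 kN → shear rupture governs the shear term.
R_n = 378 + 1.0 × 450 × 340 / 1000 = 531 kN.
Design strength φR_n = 0.75 × 531 = 398 kN.

398 kN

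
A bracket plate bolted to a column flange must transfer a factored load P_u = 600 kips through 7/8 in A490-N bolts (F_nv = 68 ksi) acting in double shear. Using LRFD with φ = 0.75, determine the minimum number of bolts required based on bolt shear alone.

10 bolts

A_b = π·0.875²/4 = 0.6013 in².
Per-bolt design strength φR_n = 0.75 × 68 × 0.6013 × 2 = 61.33 kips.
n ≥ 600 / 61.33 = 9.782 → use 10 bolts.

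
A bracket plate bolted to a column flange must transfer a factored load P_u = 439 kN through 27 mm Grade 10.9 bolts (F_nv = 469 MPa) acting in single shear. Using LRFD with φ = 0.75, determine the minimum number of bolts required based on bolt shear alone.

3 bolts

A_b = π·27²/4 = 572.6 mm².
Per-bolt design strength φR_n = 0.75 × 469 × 572.6 × 1 / 1000 = 201.4 kN.
n ≥ 439 / 201.4 = 2.18 → use 3 bolts.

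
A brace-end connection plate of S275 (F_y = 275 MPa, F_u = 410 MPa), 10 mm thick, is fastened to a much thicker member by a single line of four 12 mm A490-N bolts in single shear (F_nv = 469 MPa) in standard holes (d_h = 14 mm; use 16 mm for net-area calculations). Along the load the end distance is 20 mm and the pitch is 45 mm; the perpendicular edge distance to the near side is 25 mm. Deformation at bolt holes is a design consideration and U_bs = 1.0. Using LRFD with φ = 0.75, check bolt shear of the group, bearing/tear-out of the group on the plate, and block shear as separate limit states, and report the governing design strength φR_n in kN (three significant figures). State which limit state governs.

Bolt shear: A_b = π·12²/4 = 113.1 mm²; R_n = 469 × 113.1 × 4 × 1 / 1000 = 212.2 kN → 0.75 × 212.2 = 159 kN.
Bearing: edge l_c = 13, r_n = 63.96 kN; interior l_c = 31, r_n = 118.1 kN; R_n = 63.96 + 3·118.1 = 418.2 kN → 314 kN.
Block shear: A_gv = 1550, A_nv = 990, A_nt = 170 mm²; R_n = min(0.6F_uA_nv, 0.6F_yA_gv) + U_bs·F_u·A_nt = 313.2 kN → 235 kN.
Bolt shear governs: 159 kN.

159 kN (bolt shear governs)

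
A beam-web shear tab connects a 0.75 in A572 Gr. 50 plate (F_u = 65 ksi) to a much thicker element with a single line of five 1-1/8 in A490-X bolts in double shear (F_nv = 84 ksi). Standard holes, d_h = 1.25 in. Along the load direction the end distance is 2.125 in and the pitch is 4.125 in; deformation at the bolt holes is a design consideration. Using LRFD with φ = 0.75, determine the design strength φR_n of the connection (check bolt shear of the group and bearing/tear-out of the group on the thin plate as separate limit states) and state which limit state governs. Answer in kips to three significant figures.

Bolt shear: A_b = π·1.125²/4 = 0.994 in²; R_n = 84 × 0.994 × 5 × 2 = 835 kips → 0.75 × 835 = 626 kips.
Bearing (1.2 l_c t F_u ≤ 2.4 d t F_u): upper limit = 2.4·1.125·0.75·65 = 131.6 kips.
  Edge l_c = 2.125 − 1.25/2 = 1.5 → r_n = 87.75 kips; interior l_c = 4.125 − 1.25 = 2.875 → r_n = 131.6 kips.
  R_n,bearing = 1·87.75 + 4·131.6 = 614.2 kips → 0.75 × 614.2 = 461 kips.
Bearing governs: 461 kips.

461 kips (bearing governs)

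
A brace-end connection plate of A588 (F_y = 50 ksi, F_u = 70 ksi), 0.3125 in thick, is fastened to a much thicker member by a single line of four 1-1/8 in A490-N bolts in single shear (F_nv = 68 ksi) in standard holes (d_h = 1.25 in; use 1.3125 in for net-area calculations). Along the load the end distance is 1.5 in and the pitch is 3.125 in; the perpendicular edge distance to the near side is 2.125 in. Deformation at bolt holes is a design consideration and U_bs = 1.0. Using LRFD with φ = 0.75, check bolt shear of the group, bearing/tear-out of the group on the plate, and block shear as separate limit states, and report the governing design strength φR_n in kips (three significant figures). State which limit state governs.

85.9 kips (block shear governs)

Bolt shear: A_b = π·1.125²/4 = 0.994 in²; R_n = 68 × 0.994 × 4 × 1 = 270.4 kips → 0.75 × 270.4 = 203 kips.
Bearing: edge l_c = 0.875, r_n = 22.97 kips; interior l_c = 1.875, r_n = 49.22 kips; R_n = 22.97 + 3·49.22 = 170.6 kips → 128 kips.
Block shear: A_gv = 3.398, A_nv = 1.963, A_nt = 0.459 in²; R_n = min(0.6F_uA_nv, 0.6F_yA_gv) + U_bs·F_u·A_nt = 114.6 kips → 85.9 kips.
Block shear governs: 85.9 kips.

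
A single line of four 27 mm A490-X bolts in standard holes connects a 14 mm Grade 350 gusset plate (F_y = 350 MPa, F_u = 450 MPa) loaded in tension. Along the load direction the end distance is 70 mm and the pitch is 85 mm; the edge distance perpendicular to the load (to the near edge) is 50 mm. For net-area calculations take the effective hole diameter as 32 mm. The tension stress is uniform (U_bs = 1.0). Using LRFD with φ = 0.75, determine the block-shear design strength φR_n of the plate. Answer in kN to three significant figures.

765 kN

Shear plane L_v = 70 + 3·85 = 325 mm; A_gv = 325 × 14 = 4550 mm².
A_nv = (325 − 3.5·32) × 14 = 2982 mm².
A_nt = (50 − 0.5·32) × 14 = 476 mm².
0.6 F_u A_nv = 805.1 kN; 0.6 F_y A_gv = 955.5 kN → shear rupture governs the shear term.
R_n = 805.1 + 1.0 × 450 × 476 / 1000 = 1019 kN.
Design strength φR_n = 0.75 × 1019 = 765 kN.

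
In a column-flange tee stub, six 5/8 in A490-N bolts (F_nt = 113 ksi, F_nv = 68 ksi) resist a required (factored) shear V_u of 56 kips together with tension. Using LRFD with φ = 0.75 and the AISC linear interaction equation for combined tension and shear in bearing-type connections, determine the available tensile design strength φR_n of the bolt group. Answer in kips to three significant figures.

110 kips

A_b = π·0.625²/4 = 0.3068 in²; f_rv = 56 / (6 × 0.3068) = 30.42 ksi.
F'_nt = 1.3 F_nt − (F_nt / φF_nv) f_rv = 1.3·113 − (113/(0.75·68))·30.42 = 79.49 ksi, capped at F_nt → F'_nt = 79.49 ksi.
R_n = F'_nt · A_b · n = 79.49 × 0.3068 × 6 = 146.3 kips.
Design strength φR_n = 0.75 × 146.3 = 110 kips.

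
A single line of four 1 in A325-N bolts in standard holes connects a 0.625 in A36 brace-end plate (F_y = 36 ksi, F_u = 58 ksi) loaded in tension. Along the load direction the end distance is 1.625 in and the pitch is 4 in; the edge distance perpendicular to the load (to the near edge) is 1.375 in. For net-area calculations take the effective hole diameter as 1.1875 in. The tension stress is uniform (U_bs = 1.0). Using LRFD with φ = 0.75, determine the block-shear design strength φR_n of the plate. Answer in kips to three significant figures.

Shear plane L_v = 1.625 + 3·4 = 13.62 in; A_gv = 13.62 × 0.625 = 8.516 in².
A_nv = (13.62 − 3.5·1.1875) × 0.625 = 5.918 in².
A_nt = (1.375 − 0.5·1.1875) × 0.625 = 0.4883 in².
0.6 F_u A_nv = 205.9 kips; 0.6 F_y A_gv = 183.9 kips → shear yielding governs the shear term.
R_n = 183.9 + 1.0 × 58 × 0.4883 = 212.3 kips.
Design strength φR_n = 0.75 × 212.3 = 159 kips.

159 kips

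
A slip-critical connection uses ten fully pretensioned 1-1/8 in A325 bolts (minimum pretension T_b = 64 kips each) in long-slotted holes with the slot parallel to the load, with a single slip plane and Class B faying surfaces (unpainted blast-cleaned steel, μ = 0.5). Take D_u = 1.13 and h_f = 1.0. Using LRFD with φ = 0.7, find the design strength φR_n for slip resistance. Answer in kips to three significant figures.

R_n = μ · D_u · h_f · T_b · n_s · n_b = 0.5 × 1.13 × 1.0 × 64 × 1 × 10 = 361.6 kips.
Design strength φR_n = 0.7 × 361.6 = 253 kips.

253 kips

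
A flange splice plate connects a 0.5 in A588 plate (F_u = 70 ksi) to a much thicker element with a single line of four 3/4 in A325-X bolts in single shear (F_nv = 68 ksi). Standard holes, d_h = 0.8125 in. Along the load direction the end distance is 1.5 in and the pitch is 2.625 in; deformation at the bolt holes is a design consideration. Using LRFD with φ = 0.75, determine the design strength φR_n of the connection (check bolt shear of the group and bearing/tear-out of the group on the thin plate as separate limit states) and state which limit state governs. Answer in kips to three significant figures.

Bolt shear: A_b = π·0.75²/4 = 0.4418 in²; R_n = 68 × 0.4418 × 4 × 1 = 120.2 kips → 0.75 × 120.2 = 90.1 kips.
Bearing (1.2 l_c t F_u ≤ 2.4 d t F_u): upper limit = 2.4·0.75·0.5·70 = 63 kips.
  Edge l_c = 1.5 − 0.8125/2 = 1.094 → r_n = 45.94 kips; interior l_c = 2.625 − 0.8125 = 1.812 → r_n = 63 kips.
  R_n,bearing = 1·45.94 + 3·63 = 234.9 kips → 0.75 × 234.9 = 176 kips.
Bolt shear governs: 90.1 kips.

90.1 kips (bolt shear governs)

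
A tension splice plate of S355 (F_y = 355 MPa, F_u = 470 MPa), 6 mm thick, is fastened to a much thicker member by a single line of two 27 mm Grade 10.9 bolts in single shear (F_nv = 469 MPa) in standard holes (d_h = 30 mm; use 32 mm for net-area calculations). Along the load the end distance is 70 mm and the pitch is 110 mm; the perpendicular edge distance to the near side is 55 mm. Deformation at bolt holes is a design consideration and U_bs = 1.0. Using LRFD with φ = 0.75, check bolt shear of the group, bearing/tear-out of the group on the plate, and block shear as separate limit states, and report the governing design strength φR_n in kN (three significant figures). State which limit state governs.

250 kN (block shear governs)

Bolt shear: A_b = π·27²/4 = 572.6 mm²; R_n = 469 × 572.6 × 2 × 1 / 1000 = 537.1 kN → 0.75 × 537.1 = 403 kN.
Bearing: edge l_c = 55, r_n = 182.7 kN; interior l_c = 80, r_n = 182.7 kN; R_n = 182.7 + 1·182.7 = 365.5 kN → 274 kN.
Block shear: A_gv = 1080, A_nv = 792, A_nt = 234 mm²; R_n = min(0.6F_uA_nv, 0.6F_yA_gv) + U_bs·F_u·A_nt = 333.3 kN → 250 kN.
Block shear governs: 250 kN.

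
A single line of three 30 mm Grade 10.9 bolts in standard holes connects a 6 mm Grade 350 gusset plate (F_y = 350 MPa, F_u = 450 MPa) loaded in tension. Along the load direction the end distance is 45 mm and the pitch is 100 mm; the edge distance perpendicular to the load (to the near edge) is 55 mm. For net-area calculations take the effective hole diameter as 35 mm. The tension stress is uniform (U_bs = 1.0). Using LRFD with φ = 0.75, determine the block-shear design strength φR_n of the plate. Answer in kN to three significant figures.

267 kN

Shear plane L_v = 45 + 2·100 = 245 mm; A_gv = 245 × 6 = 1470 mm².
A_nv = (245 − 2.5·35) × 6 = 945 mm².
A_nt = (55 − 0.5·35) × 6 = 225 mm².
0.6 F_u A_nv = 255.2 kN; 0.6 F_y A_gv = 308.7 kN → shear rupture governs the shear term.
R_n = 255.2 + 1.0 × 450 × 225 / 1000 = 356.4 kN.
Design strength φR_n = 0.75 × 356.4 = 267 kN.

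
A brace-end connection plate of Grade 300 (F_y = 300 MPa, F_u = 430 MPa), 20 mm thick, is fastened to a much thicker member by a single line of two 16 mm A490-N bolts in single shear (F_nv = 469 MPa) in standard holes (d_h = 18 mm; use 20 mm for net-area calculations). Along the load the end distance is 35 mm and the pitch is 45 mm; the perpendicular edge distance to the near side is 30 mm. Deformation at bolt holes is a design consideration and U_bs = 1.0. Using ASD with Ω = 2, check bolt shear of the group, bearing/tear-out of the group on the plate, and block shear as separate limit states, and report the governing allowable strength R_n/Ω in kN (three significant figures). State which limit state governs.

Bolt shear: A_b = π·16²/4 = 201.1 mm²; R_n = 469 × 201.1 × 2 × 1 / 1000 = 188.6 kN → 188.6 / 2 = 94.3 kN.
Bearing: edge l_c = 26, r_n = 268.3 kN; interior l_c = 27, r_n = 278.6 kN; R_n = 268.3 + 1·278.6 = 547 kN → 273 kN.
Block shear: A_gv = 1600, A_nv = 1000, A_nt = 400 mm²; R_n = min(0.6F_uA_nv, 0.6F_yA_gv) + U_bs·F_u·A_nt = 430 kN → 215 kN.
Bolt shear governs: 94.3 kN.

94.3 kN (bolt shear governs)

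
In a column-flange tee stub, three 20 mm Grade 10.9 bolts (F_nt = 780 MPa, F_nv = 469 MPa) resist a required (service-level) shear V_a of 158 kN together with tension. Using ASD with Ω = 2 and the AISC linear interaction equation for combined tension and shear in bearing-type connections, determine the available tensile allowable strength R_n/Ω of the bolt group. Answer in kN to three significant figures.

A_b = π·20²/4 = 314.2 mm²; f_rv = 158 × 1000 / (3 × 314.2) = 167.6 MPa.
F'_nt = 1.3 F_nt − (Ω F_nt / F_nv) f_rv = 1.3·780 − (2·780/469)·167.6 = 456.4 MPa, capped at F_nt → F'_nt = 456.4 MPa.
R_n = F'_nt · A_b · n = 456.4 × 314.2 × 3 / 1000 = 430.1 kN.
Allowable strength R_n/Ω = 430.1 / 2 = 215 kN.

215 kN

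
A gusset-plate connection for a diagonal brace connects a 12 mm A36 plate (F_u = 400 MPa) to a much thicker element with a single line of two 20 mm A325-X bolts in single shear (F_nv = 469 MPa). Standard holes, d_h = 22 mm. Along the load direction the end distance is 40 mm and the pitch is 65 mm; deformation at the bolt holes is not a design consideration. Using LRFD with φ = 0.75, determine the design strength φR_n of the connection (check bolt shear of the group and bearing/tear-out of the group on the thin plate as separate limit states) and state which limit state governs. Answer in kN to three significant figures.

221 kN (bolt shear governs)

Bolt shear: A_b = π·20²/4 = 314.2 mm²; R_n = 469 × 314.2 × 2 × 1 / 1000 = 294.7 kN → 0.75 × 294.7 = 221 kN.
Bearing (1.5 l_c t F_u ≤ 3.0 d t F_u): upper limit = 3.0·20·12·400 / 1000 = 288 kN.
  Edge l_c = 40 − 22/2 = 29 → r_n = 208.8 kN; interior l_c = 65 − 22 = 43 → r_n = 288 kN.
  R_n,bearing = 1·208.8 + 1·288 = 496.8 kN → 0.75 × 496.8 = 373 kN.
Bolt shear governs: 221 kN.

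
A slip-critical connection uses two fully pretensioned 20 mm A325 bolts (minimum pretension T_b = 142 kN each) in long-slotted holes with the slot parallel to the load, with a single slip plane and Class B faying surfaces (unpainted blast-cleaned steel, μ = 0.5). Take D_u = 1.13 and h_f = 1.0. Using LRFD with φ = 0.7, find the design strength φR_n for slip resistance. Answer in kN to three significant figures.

112 kN

R_n = μ · D_u · h_f · T_b · n_s · n_b = 0.5 × 1.13 × 1.0 × 142 × 1 × 2 = 160.5 kN.
Design strength φR_n = 0.7 × 160.5 = 112 kN.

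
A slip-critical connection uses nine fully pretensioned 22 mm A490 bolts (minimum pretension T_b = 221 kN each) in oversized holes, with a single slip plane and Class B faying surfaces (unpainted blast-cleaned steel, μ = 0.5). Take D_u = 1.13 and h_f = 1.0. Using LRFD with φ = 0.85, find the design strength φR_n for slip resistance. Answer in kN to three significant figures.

R_n = μ · D_u · h_f · T_b · n_s · n_b = 0.5 × 1.13 × 1.0 × 221 × 1 × 9 = 1124 kN.
Design strength φR_n = 0.85 × 1124 = 955 kN.

955 kN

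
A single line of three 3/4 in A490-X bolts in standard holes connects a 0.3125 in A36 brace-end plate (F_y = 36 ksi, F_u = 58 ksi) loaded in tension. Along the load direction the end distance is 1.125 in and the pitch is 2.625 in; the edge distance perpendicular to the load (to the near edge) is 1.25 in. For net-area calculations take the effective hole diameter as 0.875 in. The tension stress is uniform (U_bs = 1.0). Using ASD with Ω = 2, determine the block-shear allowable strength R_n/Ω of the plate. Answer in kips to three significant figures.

Shear plane L_v = 1.125 + 2·2.625 = 6.375 in; A_gv = 6.375 × 0.3125 = 1.992 in².
A_nv = (6.375 − 2.5·0.875) × 0.3125 = 1.309 in².
A_nt = (1.25 − 0.5·0.875) × 0.3125 = 0.2539 in².
0.6 F_u A_nv = 45.54 kips; 0.6 F_y A_gv = 43.03 kips → shear yielding governs the shear term.
R_n = 43.03 + 1.0 × 58 × 0.2539 = 57.76 kips.
Allowable strength R_n/Ω = 57.76 / 2 = 28.9 kips.

28.9 kips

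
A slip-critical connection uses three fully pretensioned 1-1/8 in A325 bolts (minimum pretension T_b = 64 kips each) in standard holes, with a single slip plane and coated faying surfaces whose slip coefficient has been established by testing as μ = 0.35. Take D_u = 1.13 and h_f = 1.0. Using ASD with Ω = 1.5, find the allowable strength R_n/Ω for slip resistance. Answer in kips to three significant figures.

50.6 kips

R_n = μ · D_u · h_f · T_b · n_s · n_b = 0.35 × 1.13 × 1.0 × 64 × 1 × 3 = 75.94 kips.
Allowable strength R_n/Ω = 75.94 / 1.5 = 50.6 kips.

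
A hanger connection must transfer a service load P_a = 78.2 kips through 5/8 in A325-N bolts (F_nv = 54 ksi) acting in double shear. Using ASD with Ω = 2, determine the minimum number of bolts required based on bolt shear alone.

A_b = π·0.625²/4 = 0.3068 in².
Per-bolt allowable strength R_n/Ω = 54 × 0.3068 × 2 / 2 = 16.57 kips.
n ≥ 78.2 / 16.57 = 4.72 → use 5 bolts.

5 bolts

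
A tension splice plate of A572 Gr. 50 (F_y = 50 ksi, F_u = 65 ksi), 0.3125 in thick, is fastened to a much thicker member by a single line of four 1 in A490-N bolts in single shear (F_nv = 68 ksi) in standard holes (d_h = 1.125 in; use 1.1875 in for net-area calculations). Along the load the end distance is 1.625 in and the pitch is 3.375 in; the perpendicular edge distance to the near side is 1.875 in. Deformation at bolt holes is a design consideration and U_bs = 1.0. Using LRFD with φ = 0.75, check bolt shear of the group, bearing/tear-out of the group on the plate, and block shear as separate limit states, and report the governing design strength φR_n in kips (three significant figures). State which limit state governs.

88.9 kips (block shear governs)

Bolt shear: A_b = π·1²/4 = 0.7854 in²; R_n = 68 × 0.7854 × 4 × 1 = 213.6 kips → 0.75 × 213.6 = 160 kips.
Bearing: edge l_c = 1.062, r_n = 25.9 kips; interior l_c = 2.25, r_n = 48.75 kips; R_n = 25.9 + 3·48.75 = 172.1 kips → 129 kips.
Block shear: A_gv = 3.672, A_nv = 2.373, A_nt = 0.4004 in²; R_n = min(0.6F_uA_nv, 0.6F_yA_gv) + U_bs·F_u·A_nt = 118.6 kips → 88.9 kips.
Block shear governs: 88.9 kips.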